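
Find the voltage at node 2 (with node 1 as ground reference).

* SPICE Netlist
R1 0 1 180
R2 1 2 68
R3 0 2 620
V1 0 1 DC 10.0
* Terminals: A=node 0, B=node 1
Nodal analysis, taking node 1 as the 0 V reference.
Source V1 fixes V_0 = 10 V.
KCL at each unknown node (sum of currents leaving = 0; resistances in Ω):
  Node 2: (V_2 - 0)/68 + (V_2 - 10)/620 = 0
Collecting terms: 0.01632 × V_2 = 0.01613  =>  V_2 = 0.9884 V
The requested potential is V_2 = 0.9884 V.

Final answer: V_2 = 0.9884 V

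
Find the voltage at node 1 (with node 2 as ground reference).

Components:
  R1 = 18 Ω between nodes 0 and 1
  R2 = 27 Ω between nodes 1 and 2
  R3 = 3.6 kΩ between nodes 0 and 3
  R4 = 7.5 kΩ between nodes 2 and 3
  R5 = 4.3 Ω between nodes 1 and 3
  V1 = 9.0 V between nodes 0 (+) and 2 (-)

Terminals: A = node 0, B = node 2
Nodal analysis, taking node 2 as the 0 V reference.
Source V1 fixes V_0 = 9 V.
KCL at each unknown node (sum of currents leaving = 0; resistances in Ω):
  Node 1: (V_1 - 9)/18 + (V_1 - 0)/27 + (V_1 - V_3)/4.3 = 0
  Node 3: (V_3 - 9)/3600 + (V_3 - 0)/7500 + (V_3 - V_1)/4.3 = 0
Collecting terms (coefficients in siemens):
  0.3252·V_1 - 0.2326·V_3 = 0.5
  0.233·V_3 - 0.2326·V_1 = 0.0025
Determinant D = (0.3252)(0.233) - (-0.2326)(-0.2326) = 0.02167
V_1 = [(0.5)(0.233) - (-0.2326)(0.0025)]/D = 5.403 V
V_3 = [(0.3252)(0.0025) - (0.5)(-0.2326)]/D = 5.404 V
The requested potential is V_1 = 5.403 V.

Final answer: V_1 = 5.403 V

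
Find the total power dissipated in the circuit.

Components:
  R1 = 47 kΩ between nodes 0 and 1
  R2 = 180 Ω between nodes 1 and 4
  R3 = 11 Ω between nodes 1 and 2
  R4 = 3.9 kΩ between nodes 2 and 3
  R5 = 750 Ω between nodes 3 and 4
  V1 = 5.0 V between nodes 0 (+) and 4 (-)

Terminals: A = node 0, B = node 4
Nodal analysis, taking node 4 as the 0 V reference.
Source V1 fixes V_0 = 5 V.
KCL at each unknown node (sum of currents leaving = 0; resistances in Ω):
  Node 1: (V_1 - 5)/47000 + (V_1 - 0)/180 + (V_1 - V_2)/11 = 0
  Node 2: (V_2 - V_1)/11 + (V_2 - V_3)/3900 = 0
  Node 3: (V_3 - V_2)/3900 + (V_3 - 0)/750 = 0
Collecting terms (coefficients in siemens):
  0.09649·V_1 - 0.09091·V_2 = 0.0001064
  0.09117·V_2 - 0.09091·V_1 - 0.0002564·V_3 = 0
  0.00159·V_3 - 0.0002564·V_2 = 0
Solving these 3 simultaneous equations (Gaussian elimination) gives:
  V_1 = 0.01837 V, V_2 = 0.01833 V, V_3 = 0.002956 V
Power in each resistor, P = (ΔV)²/R:
  P_R1 = (5 - 0.01837)²/47000 = 0.000528 W
  P_R2 = (0.01837 - 0)²/180 = 0.000001875 W
  P_R3 = (0.01837 - 0.01833)²/11 = 0.0000000001708 W
  P_R4 = (0.01833 - 0.002956)²/3900 = 0.00000006057 W
  P_R5 = (0.002956 - 0)²/750 = 0.00000001165 W
P_total = P_R1 + P_R2 + P_R3 + P_R4 + P_R5 = 0.00053 W

Final answer: 0.00053 W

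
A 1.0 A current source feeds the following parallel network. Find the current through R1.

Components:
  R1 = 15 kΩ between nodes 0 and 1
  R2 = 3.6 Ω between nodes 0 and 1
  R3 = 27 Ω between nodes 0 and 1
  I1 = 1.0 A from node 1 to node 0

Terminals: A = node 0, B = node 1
All resistors sit directly between nodes 0 and 1, so they are in parallel and share one voltage V; the full source current 1 A splits among them.
1/R_par = 1/15000 + 1/3.6 + 1/27 = 0.3149 S  =>  R_par = 3.176 Ω
V = I × R_par = 1 × 3.176 = 3.176 V
I_R1 = V/R1 = 3.176/15000 = 0.0002117 A

Final answer: 0.0002117 A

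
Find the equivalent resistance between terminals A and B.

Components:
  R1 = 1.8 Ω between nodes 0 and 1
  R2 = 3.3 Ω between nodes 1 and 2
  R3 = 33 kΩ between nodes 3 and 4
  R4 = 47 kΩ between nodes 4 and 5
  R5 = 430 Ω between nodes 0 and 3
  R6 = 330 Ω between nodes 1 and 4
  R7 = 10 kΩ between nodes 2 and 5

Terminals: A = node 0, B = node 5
The network is not a plain series/parallel combination. Inject a 1 A test current into terminal A (node 0) and return it from terminal B (node 5); then R_eq = V_A / (1 A).
Nodal analysis, taking node 5 as the 0 V reference.
Current source I_test pushes 1 A into node 0 and draws it out of node 5.
KCL at each unknown node (sum of currents leaving = 0; resistances in Ω):
  Node 0: (V_0 - V_1)/1.8 + (V_0 - V_3)/430 - 1 = 0
  Node 1: (V_1 - V_0)/1.8 + (V_1 - V_2)/3.3 + (V_1 - V_4)/330 = 0
  Node 2: (V_2 - V_1)/3.3 + (V_2 - 0)/10000 = 0
  Node 3: (V_3 - V_0)/430 + (V_3 - V_4)/33000 = 0
  Node 4: (V_4 - V_1)/330 + (V_4 - V_3)/33000 + (V_4 - 0)/47000 = 0
Collecting terms (coefficients in siemens):
  0.5579·V_0 - 0.5556·V_1 - 0.002326·V_3 = 1
  0.8616·V_1 - 0.5556·V_0 - 0.303·V_2 - 0.00303·V_4 = 0
  0.3031·V_2 - 0.303·V_1 = 0
  0.002356·V_3 - 0.002326·V_0 - 0.0000303·V_4 = 0
  0.003082·V_4 - 0.00303·V_1 - 0.0000303·V_3 = 0
Solving these 5 simultaneous equations (Gaussian elimination) gives:
  V_0 = 8260 V, V_1 = 8258 V, V_2 = 8255 V, V_3 = 8259 V
  V_4 = 8201 V
R_eq = V_0 / 1 A = 8260 Ω = 8.26 kΩ

Final answer: 8.26 kΩ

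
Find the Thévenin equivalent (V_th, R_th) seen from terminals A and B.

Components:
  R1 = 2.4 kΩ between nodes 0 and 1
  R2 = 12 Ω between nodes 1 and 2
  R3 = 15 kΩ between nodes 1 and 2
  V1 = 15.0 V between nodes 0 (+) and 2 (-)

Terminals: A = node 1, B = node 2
Step 1 — V_th is the open-circuit voltage V_A - V_B (nothing connected across the terminals).
Nodal analysis, taking node 2 as the 0 V reference.
Source V1 fixes V_0 = 15 V.
KCL at each unknown node (sum of currents leaving = 0; resistances in Ω):
  Node 1: (V_1 - 15)/2400 + (V_1 - 0)/12 + (V_1 - 0)/15000 = 0
Collecting terms: 0.08382 × V_1 = 0.00625  =>  V_1 = 0.07457 V
V_th = V_1 - V_2 = 0.07457 - 0 = 0.07457 V
Step 2 — R_th: zero the source — replace V1 by a short circuit (node 2 merges into node 0) — and find the resistance seen between A (node 1) and B (node 0).
Reduce the network between node 1 (A) and node 0 (B) by series/parallel combination:
  Rp1 = R1 ‖ R2 ‖ R3 (parallel, all between nodes 0 and 1) = 1/(1/2400 + 1/12 + 1/15000) = 11.93 Ω
R_th = 11.93 Ω

Final answer: V_th = 0.07457 V, R_th = 11.93 Ω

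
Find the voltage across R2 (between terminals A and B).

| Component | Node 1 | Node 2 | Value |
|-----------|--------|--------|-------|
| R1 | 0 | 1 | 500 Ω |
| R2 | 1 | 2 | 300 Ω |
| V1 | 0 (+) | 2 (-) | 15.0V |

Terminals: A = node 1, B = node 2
R1 and R2 are in series across V1 (node 0 → node 1 → node 2), and the output A–B is taken across R2, so this is a voltage divider.
Series current: I = V1/(R1 + R2) = 15/(500 + 300) = 15/800 = 0.01875 A
V_R2 = I × R2 = V1 × R2/(R1 + R2) = 15 × 300/800 = 5.625 V

Final answer: 5.625 V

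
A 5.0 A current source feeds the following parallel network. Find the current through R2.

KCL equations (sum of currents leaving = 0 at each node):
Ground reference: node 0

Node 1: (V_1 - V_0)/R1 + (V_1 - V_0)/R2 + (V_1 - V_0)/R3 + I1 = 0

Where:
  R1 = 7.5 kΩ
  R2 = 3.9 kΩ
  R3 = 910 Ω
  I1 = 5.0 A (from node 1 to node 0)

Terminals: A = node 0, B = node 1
All resistors sit directly between nodes 0 and 1, so they are in parallel and share one voltage V; the full source current 5 A splits among them.
1/R_par = 1/7500 + 1/3900 + 1/910 = 0.001489 S  =>  R_par = 671.8 Ω
V = I × R_par = 5 × 671.8 = 3359 V
I_R2 = V/R2 = 3359/3900 = 0.8612 A

Final answer: 0.8612 A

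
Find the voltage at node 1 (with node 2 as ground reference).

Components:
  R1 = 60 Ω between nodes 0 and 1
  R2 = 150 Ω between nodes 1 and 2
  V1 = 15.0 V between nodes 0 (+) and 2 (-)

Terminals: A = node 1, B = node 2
Nodal analysis, taking node 2 as the 0 V reference.
Source V1 fixes V_0 = 15 V.
KCL at each unknown node (sum of currents leaving = 0; resistances in Ω):
  Node 1: (V_1 - 15)/60 + (V_1 - 0)/150 = 0
Collecting terms: 0.02333 × V_1 = 0.25  =>  V_1 = 10.71 V
The requested potential is V_1 = 10.71 V.

Final answer: V_1 = 10.71 V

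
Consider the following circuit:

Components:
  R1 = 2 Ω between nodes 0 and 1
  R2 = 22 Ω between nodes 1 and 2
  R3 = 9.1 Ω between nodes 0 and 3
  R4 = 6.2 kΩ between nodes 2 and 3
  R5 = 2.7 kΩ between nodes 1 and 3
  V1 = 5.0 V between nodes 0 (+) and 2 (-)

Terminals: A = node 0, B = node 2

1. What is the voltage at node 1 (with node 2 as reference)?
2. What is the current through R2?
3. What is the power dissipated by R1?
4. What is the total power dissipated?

Nodal analysis, taking node 2 as the 0 V reference.
Source V1 fixes V_0 = 5 V.
KCL at each unknown node (sum of currents leaving = 0; resistances in Ω):
  Node 1: (V_1 - 5)/2 + (V_1 - 0)/22 + (V_1 - V_3)/2700 = 0
  Node 3: (V_3 - 5)/9.1 + (V_3 - 0)/6200 + (V_3 - V_1)/2700 = 0
Collecting terms (coefficients in siemens):
  0.5458·V_1 - 0.0003704·V_3 = 2.5
  0.1104·V_3 - 0.0003704·V_1 = 0.5495
Determinant D = (0.5458)(0.1104) - (-0.0003704)(-0.0003704) = 0.06027
V_1 = [(2.5)(0.1104) - (-0.0003704)(0.5495)]/D = 4.584 V
V_3 = [(0.5458)(0.5495) - (2.5)(-0.0003704)]/D = 4.991 V
Part 1:
  Read off the nodal solution: V_1 = 4.584 V
Part 2:
  I_R2 = (V_1 - V_2)/R2 = (4.584 - 0)/22 = 0.2083 A
  Magnitude: I_R2 = 0.2083 A
Part 3:
  I_R1 = (V_0 - V_1)/R1 = (5 - 4.584)/2 = 0.2082 A
  P_R1 = I_R1² × R1 = (0.2082)² × 2 = 0.08669 W
Part 4:
  Power in each resistor, P = (ΔV)²/R:
    P_R1 = (5 - 4.584)²/2 = 0.08669 W
    P_R2 = (4.584 - 0)²/22 = 0.955 W
    P_R3 = (5 - 4.991)²/9.1 = 0.000008318 W
    P_R4 = (0 - 4.991)²/6200 = 0.004018 W
    P_R5 = (4.584 - 4.991)²/2700 = 0.00006156 W
  P_total = P_R1 + P_R2 + P_R3 + P_R4 + P_R5 = 1.046 W

Final answers:
1. V_1 = 4.584 V
2. I_R2 = 0.2083 A
3. P_R1 = 0.08669 W
4. P_total = 1.046 W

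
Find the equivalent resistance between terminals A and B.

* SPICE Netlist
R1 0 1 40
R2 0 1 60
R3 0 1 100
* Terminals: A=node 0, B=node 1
Reduce the network between node 0 (A) and node 1 (B) by series/parallel combination:
  Rp1 = R1 ‖ R2 ‖ R3 (parallel, all between nodes 0 and 1) = 1/(1/40 + 1/60 + 1/100) = 19.35 Ω
R_eq = 19.35 Ω

Final answer: 19.35 Ω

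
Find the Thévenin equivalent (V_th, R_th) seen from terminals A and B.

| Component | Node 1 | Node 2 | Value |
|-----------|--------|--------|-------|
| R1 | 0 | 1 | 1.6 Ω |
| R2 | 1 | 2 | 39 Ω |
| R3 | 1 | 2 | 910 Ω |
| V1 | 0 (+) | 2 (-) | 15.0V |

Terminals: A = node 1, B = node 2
Step 1 — V_th is the open-circuit voltage V_A - V_B (nothing connected across the terminals).
Nodal analysis, taking node 2 as the 0 V reference.
Source V1 fixes V_0 = 15 V.
KCL at each unknown node (sum of currents leaving = 0; resistances in Ω):
  Node 1: (V_1 - 15)/1.6 + (V_1 - 0)/39 + (V_1 - 0)/910 = 0
Collecting terms: 0.6517 × V_1 = 9.375  =>  V_1 = 14.38 V
V_th = V_1 - V_2 = 14.38 - 0 = 14.38 V
Step 2 — R_th: zero the source — replace V1 by a short circuit (node 2 merges into node 0) — and find the resistance seen between A (node 1) and B (node 0).
Reduce the network between node 1 (A) and node 0 (B) by series/parallel combination:
  Rp1 = R1 ‖ R2 ‖ R3 (parallel, all between nodes 0 and 1) = 1/(1/1.6 + 1/39 + 1/910) = 1.534 Ω
R_th = 1.534 Ω

Final answer: V_th = 14.38 V, R_th = 1.534 Ω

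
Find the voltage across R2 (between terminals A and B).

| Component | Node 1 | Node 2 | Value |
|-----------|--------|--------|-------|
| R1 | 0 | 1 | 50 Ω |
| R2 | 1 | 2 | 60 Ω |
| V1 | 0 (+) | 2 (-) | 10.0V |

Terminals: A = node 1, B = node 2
R1 and R2 are in series across V1 (node 0 → node 1 → node 2), and the output A–B is taken across R2, so this is a voltage divider.
Series current: I = V1/(R1 + R2) = 10/(50 + 60) = 10/110 = 0.09091 A
V_R2 = I × R2 = V1 × R2/(R1 + R2) = 10 × 60/110 = 5.455 V

Final answer: 5.455 V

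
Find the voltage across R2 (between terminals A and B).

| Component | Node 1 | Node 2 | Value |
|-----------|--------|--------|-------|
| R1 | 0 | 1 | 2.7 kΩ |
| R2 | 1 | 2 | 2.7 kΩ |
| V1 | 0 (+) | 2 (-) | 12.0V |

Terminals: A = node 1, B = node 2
R1 and R2 are in series across V1 (node 0 → node 1 → node 2), and the output A–B is taken across R2, so this is a voltage divider.
Series current: I = V1/(R1 + R2) = 12/(2700 + 2700) = 12/5400 = 0.002222 A
V_R2 = I × R2 = V1 × R2/(R1 + R2) = 12 × 2700/5400 = 6 V

Final answer: 6 V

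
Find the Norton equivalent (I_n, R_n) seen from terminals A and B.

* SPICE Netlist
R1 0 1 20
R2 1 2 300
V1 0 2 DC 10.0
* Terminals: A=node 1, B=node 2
Find the Thévenin equivalent first; then I_n = V_th/R_th and R_n = R_th.
Step 1 — V_th is the open-circuit voltage V_A - V_B (nothing connected across the terminals).
Nodal analysis, taking node 2 as the 0 V reference.
Source V1 fixes V_0 = 10 V.
KCL at each unknown node (sum of currents leaving = 0; resistances in Ω):
  Node 1: (V_1 - 10)/20 + (V_1 - 0)/300 = 0
Collecting terms: 0.05333 × V_1 = 0.5  =>  V_1 = 9.375 V
V_th = V_1 - V_2 = 9.375 - 0 = 9.375 V
Step 2 — R_th: zero the source — replace V1 by a short circuit (node 2 merges into node 0) — and find the resistance seen between A (node 1) and B (node 0).
Reduce the network between node 1 (A) and node 0 (B) by series/parallel combination:
  Rp1 = R1 ‖ R2 (parallel, both between nodes 0 and 1) = 1/(1/20 + 1/300) = 18.75 Ω
R_th = 18.75 Ω
I_n = V_th/R_th = 9.375/18.75 = 0.5 A, and R_n = R_th = 18.75 Ω

Final answer: I_n = 0.5 A, R_n = 18.75 Ω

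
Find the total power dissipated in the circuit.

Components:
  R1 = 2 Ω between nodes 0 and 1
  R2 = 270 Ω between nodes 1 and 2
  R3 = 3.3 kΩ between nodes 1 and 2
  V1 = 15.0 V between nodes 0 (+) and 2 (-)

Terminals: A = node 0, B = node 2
Nodal analysis, taking node 2 as the 0 V reference.
Source V1 fixes V_0 = 15 V.
KCL at each unknown node (sum of currents leaving = 0; resistances in Ω):
  Node 1: (V_1 - 15)/2 + (V_1 - 0)/270 + (V_1 - 0)/3300 = 0
Collecting terms: 0.504 × V_1 = 7.5  =>  V_1 = 14.88 V
Power in each resistor, P = (ΔV)²/R:
  P_R1 = (15 - 14.88)²/2 = 0.00711 W
  P_R2 = (14.88 - 0)²/270 = 0.8201 W
  P_R3 = (14.88 - 0)²/3300 = 0.0671 W
P_total = P_R1 + P_R2 + P_R3 = 0.8943 W

Final answer: 0.8943 W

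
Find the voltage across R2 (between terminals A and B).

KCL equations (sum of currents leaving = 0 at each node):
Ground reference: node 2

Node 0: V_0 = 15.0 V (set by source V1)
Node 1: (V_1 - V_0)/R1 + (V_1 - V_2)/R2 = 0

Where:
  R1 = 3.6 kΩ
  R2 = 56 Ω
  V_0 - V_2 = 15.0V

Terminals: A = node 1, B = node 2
R1 and R2 are in series across V1 (node 0 → node 1 → node 2), and the output A–B is taken across R2, so this is a voltage divider.
Series current: I = V1/(R1 + R2) = 15/(3600 + 56) = 15/3656 = 0.004103 A
V_R2 = I × R2 = V1 × R2/(R1 + R2) = 15 × 56/3656 = 0.2298 V

Final answer: 0.2298 V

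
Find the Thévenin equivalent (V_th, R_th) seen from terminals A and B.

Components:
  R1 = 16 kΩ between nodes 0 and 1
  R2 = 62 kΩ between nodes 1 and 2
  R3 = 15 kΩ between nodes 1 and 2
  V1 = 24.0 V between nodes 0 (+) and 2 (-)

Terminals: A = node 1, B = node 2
Step 1 — V_th is the open-circuit voltage V_A - V_B (nothing connected across the terminals).
Nodal analysis, taking node 2 as the 0 V reference.
Source V1 fixes V_0 = 24 V.
KCL at each unknown node (sum of currents leaving = 0; resistances in Ω):
  Node 1: (V_1 - 24)/16000 + (V_1 - 0)/62000 + (V_1 - 0)/15000 = 0
Collecting terms: 0.0001453 × V_1 = 0.0015  =>  V_1 = 10.32 V
V_th = V_1 - V_2 = 10.32 - 0 = 10.32 V
Step 2 — R_th: zero the source — replace V1 by a short circuit (node 2 merges into node 0) — and find the resistance seen between A (node 1) and B (node 0).
Reduce the network between node 1 (A) and node 0 (B) by series/parallel combination:
  Rp1 = R1 ‖ R2 ‖ R3 (parallel, all between nodes 0 and 1) = 1/(1/16000 + 1/62000 + 1/15000) = 6883 Ω
R_th = 6.883 kΩ

Final answer: V_th = 10.32 V, R_th = 6.883 kΩ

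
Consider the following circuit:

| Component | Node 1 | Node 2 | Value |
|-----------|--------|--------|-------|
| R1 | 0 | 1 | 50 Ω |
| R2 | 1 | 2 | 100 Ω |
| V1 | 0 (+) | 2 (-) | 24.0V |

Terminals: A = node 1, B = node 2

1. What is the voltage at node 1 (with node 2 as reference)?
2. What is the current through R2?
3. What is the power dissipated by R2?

Nodal analysis, taking node 2 as the 0 V reference.
Source V1 fixes V_0 = 24 V.
KCL at each unknown node (sum of currents leaving = 0; resistances in Ω):
  Node 1: (V_1 - 24)/50 + (V_1 - 0)/100 = 0
Collecting terms: 0.03 × V_1 = 0.48  =>  V_1 = 16 V
Part 1:
  Read off the nodal solution: V_1 = 16 V
Part 2:
  I_R2 = (V_1 - V_2)/R2 = (16 - 0)/100 = 0.16 A
  Magnitude: I_R2 = 0.16 A
Part 3:
  I_R2 = (V_1 - V_2)/R2 = (16 - 0)/100 = 0.16 A
  P_R2 = I_R2² × R2 = (0.16)² × 100 = 2.56 W

Final answers:
1. V_1 = 16 V
2. I_R2 = 0.16 A
3. P_R2 = 2.56 W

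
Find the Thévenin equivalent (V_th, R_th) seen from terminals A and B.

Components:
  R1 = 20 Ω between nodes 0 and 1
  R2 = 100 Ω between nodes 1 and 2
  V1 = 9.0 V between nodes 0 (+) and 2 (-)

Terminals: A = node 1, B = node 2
Step 1 — V_th is the open-circuit voltage V_A - V_B (nothing connected across the terminals).
Nodal analysis, taking node 2 as the 0 V reference.
Source V1 fixes V_0 = 9 V.
KCL at each unknown node (sum of currents leaving = 0; resistances in Ω):
  Node 1: (V_1 - 9)/20 + (V_1 - 0)/100 = 0
Collecting terms: 0.06 × V_1 = 0.45  =>  V_1 = 7.5 V
V_th = V_1 - V_2 = 7.5 - 0 = 7.5 V
Step 2 — R_th: zero the source — replace V1 by a short circuit (node 2 merges into node 0) — and find the resistance seen between A (node 1) and B (node 0).
Reduce the network between node 1 (A) and node 0 (B) by series/parallel combination:
  Rp1 = R1 ‖ R2 (parallel, both between nodes 0 and 1) = 1/(1/20 + 1/100) = 16.67 Ω
R_th = 16.67 Ω

Final answer: V_th = 7.5 V, R_th = 16.67 Ω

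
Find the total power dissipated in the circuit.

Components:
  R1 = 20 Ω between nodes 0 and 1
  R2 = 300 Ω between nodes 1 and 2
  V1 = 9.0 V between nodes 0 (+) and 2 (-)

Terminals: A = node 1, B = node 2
Nodal analysis, taking node 2 as the 0 V reference.
Source V1 fixes V_0 = 9 V.
KCL at each unknown node (sum of currents leaving = 0; resistances in Ω):
  Node 1: (V_1 - 9)/20 + (V_1 - 0)/300 = 0
Collecting terms: 0.05333 × V_1 = 0.45  =>  V_1 = 8.438 V
Power in each resistor, P = (ΔV)²/R:
  P_R1 = (9 - 8.438)²/20 = 0.01582 W
  P_R2 = (8.438 - 0)²/300 = 0.2373 W
P_total = P_R1 + P_R2 = 0.2531 W

Final answer: 0.2531 W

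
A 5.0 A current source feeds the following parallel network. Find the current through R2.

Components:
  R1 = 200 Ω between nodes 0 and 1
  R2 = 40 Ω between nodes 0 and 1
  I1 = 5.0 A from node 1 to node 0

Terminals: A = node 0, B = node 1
All resistors sit directly between nodes 0 and 1, so they are in parallel and share one voltage V; the full source current 5 A splits among them.
1/R_par = 1/200 + 1/40 = 0.03 S  =>  R_par = 33.33 Ω
V = I × R_par = 5 × 33.33 = 166.7 V
I_R2 = V/R2 = 166.7/40 = 4.167 A

Final answer: 4.167 A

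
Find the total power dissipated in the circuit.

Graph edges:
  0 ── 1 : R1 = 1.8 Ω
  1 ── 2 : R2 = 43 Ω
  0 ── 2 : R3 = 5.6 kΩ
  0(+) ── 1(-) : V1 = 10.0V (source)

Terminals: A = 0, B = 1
Nodal analysis, taking node 1 as the 0 V reference.
Source V1 fixes V_0 = 10 V.
KCL at each unknown node (sum of currents leaving = 0; resistances in Ω):
  Node 2: (V_2 - 0)/43 + (V_2 - 10)/5600 = 0
Collecting terms: 0.02343 × V_2 = 0.001786  =>  V_2 = 0.0762 V
Power in each resistor, P = (ΔV)²/R:
  P_R1 = (10 - 0)²/1.8 = 55.56 W
  P_R2 = (0 - 0.0762)²/43 = 0.000135 W
  P_R3 = (10 - 0.0762)²/5600 = 0.01759 W
P_total = P_R1 + P_R2 + P_R3 = 55.57 W

Final answer: 55.57 W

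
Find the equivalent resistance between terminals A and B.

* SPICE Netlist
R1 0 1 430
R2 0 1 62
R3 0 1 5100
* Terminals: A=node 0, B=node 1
Reduce the network between node 0 (A) and node 1 (B) by series/parallel combination:
  Rp1 = R1 ‖ R2 ‖ R3 (parallel, all between nodes 0 and 1) = 1/(1/430 + 1/62 + 1/5100) = 53.62 Ω
R_eq = 53.62 Ω

Final answer: 53.62 Ω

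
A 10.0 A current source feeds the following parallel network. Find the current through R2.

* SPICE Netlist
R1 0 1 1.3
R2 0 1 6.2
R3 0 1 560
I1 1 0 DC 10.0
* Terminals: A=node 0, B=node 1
All resistors sit directly between nodes 0 and 1, so they are in parallel and share one voltage V; the full source current 10 A splits among them.
1/R_par = 1/1.3 + 1/6.2 + 1/560 = 0.9323 S  =>  R_par = 1.073 Ω
V = I × R_par = 10 × 1.073 = 10.73 V
I_R2 = V/R2 = 10.73/6.2 = 1.73 A

Final answer: 1.73 A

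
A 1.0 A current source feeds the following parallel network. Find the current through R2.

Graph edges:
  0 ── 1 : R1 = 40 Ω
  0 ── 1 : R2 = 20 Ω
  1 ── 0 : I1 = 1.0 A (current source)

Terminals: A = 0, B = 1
All resistors sit directly between nodes 0 and 1, so they are in parallel and share one voltage V; the full source current 1 A splits among them.
1/R_par = 1/40 + 1/20 = 0.075 S  =>  R_par = 13.33 Ω
V = I × R_par = 1 × 13.33 = 13.33 V
I_R2 = V/R2 = 13.33/20 = 0.6667 A

Final answer: 0.6667 A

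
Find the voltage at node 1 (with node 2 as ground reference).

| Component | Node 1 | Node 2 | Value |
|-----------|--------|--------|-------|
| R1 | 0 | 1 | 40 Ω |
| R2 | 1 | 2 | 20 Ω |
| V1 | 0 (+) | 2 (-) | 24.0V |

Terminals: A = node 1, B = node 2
Nodal analysis, taking node 2 as the 0 V reference.
Source V1 fixes V_0 = 24 V.
KCL at each unknown node (sum of currents leaving = 0; resistances in Ω):
  Node 1: (V_1 - 24)/40 + (V_1 - 0)/20 = 0
Collecting terms: 0.075 × V_1 = 0.6  =>  V_1 = 8 V
The requested potential is V_1 = 8 V.

Final answer: V_1 = 8 V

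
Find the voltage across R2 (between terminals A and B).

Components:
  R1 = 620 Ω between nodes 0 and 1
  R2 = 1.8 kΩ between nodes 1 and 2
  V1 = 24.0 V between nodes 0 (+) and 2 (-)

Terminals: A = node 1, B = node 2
R1 and R2 are in series across V1 (node 0 → node 1 → node 2), and the output A–B is taken across R2, so this is a voltage divider.
Series current: I = V1/(R1 + R2) = 24/(620 + 1800) = 24/2420 = 0.009917 A
V_R2 = I × R2 = V1 × R2/(R1 + R2) = 24 × 1800/2420 = 17.85 V

Final answer: 17.85 V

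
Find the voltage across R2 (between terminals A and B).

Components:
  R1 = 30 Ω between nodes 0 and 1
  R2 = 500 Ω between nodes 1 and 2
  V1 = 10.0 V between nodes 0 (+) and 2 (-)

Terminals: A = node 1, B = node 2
R1 and R2 are in series across V1 (node 0 → node 1 → node 2), and the output A–B is taken across R2, so this is a voltage divider.
Series current: I = V1/(R1 + R2) = 10/(30 + 500) = 10/530 = 0.01887 A
V_R2 = I × R2 = V1 × R2/(R1 + R2) = 10 × 500/530 = 9.434 V

Final answer: 9.434 V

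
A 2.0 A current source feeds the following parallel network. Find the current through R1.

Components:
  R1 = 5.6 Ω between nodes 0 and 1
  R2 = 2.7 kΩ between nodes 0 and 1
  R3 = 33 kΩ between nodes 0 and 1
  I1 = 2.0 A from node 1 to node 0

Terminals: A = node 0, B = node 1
All resistors sit directly between nodes 0 and 1, so they are in parallel and share one voltage V; the full source current 2 A splits among them.
1/R_par = 1/5.6 + 1/2700 + 1/33000 = 0.179 S  =>  R_par = 5.587 Ω
V = I × R_par = 2 × 5.587 = 11.17 V
I_R1 = V/R1 = 11.17/5.6 = 1.996 A

Final answer: 1.996 A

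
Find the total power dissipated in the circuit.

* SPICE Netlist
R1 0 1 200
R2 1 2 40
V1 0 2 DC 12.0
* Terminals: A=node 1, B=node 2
Nodal analysis, taking node 2 as the 0 V reference.
Source V1 fixes V_0 = 12 V.
KCL at each unknown node (sum of currents leaving = 0; resistances in Ω):
  Node 1: (V_1 - 12)/200 + (V_1 - 0)/40 = 0
Collecting terms: 0.03 × V_1 = 0.06  =>  V_1 = 2 V
Power in each resistor, P = (ΔV)²/R:
  P_R1 = (12 - 2)²/200 = 0.5 W
  P_R2 = (2 - 0)²/40 = 0.1 W
P_total = P_R1 + P_R2 = 0.6 W

Final answer: 0.6 W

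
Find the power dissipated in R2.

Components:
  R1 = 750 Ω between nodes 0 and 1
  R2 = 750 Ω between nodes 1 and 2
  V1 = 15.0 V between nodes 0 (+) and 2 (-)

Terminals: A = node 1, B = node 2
Nodal analysis, taking node 2 as the 0 V reference.
Source V1 fixes V_0 = 15 V.
KCL at each unknown node (sum of currents leaving = 0; resistances in Ω):
  Node 1: (V_1 - 15)/750 + (V_1 - 0)/750 = 0
Collecting terms: 0.002667 × V_1 = 0.02  =>  V_1 = 7.5 V
I_R2 = (V_1 - V_2)/R2 = (7.5 - 0)/750 = 0.01 A
P_R2 = I_R2² × R2 = (0.01)² × 750 = 0.075 W

Final answer: 0.075 W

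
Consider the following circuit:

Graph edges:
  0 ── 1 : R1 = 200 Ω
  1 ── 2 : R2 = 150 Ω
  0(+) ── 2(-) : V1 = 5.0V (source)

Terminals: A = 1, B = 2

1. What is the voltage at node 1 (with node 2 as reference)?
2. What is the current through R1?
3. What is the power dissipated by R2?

Nodal analysis, taking node 2 as the 0 V reference.
Source V1 fixes V_0 = 5 V.
KCL at each unknown node (sum of currents leaving = 0; resistances in Ω):
  Node 1: (V_1 - 5)/200 + (V_1 - 0)/150 = 0
Collecting terms: 0.01167 × V_1 = 0.025  =>  V_1 = 2.143 V
Part 1:
  Read off the nodal solution: V_1 = 2.143 V
Part 2:
  I_R1 = (V_0 - V_1)/R1 = (5 - 2.143)/200 = 0.01429 A
  Magnitude: I_R1 = 0.01429 A
Part 3:
  I_R2 = (V_1 - V_2)/R2 = (2.143 - 0)/150 = 0.01429 A
  P_R2 = I_R2² × R2 = (0.01429)² × 150 = 0.03061 W

Final answers:
1. V_1 = 2.143 V
2. I_R1 = 0.01429 A
3. P_R2 = 0.03061 W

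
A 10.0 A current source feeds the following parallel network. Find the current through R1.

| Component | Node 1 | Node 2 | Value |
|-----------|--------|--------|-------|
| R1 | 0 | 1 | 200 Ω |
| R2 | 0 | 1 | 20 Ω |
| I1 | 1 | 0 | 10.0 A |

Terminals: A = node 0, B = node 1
All resistors sit directly between nodes 0 and 1, so they are in parallel and share one voltage V; the full source current 10 A splits among them.
1/R_par = 1/200 + 1/20 = 0.055 S  =>  R_par = 18.18 Ω
V = I × R_par = 10 × 18.18 = 181.8 V
I_R1 = V/R1 = 181.8/200 = 0.9091 A

Final answer: 0.9091 A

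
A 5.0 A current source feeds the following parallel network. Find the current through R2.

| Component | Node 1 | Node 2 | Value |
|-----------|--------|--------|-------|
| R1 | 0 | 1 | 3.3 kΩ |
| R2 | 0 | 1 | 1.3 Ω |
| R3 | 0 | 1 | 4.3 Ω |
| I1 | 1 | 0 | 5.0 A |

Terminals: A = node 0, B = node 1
All resistors sit directly between nodes 0 and 1, so they are in parallel and share one voltage V; the full source current 5 A splits among them.
1/R_par = 1/3300 + 1/1.3 + 1/4.3 = 1.002 S  =>  R_par = 0.9979 Ω
V = I × R_par = 5 × 0.9979 = 4.99 V
I_R2 = V/R2 = 4.99/1.3 = 3.838 A

Final answer: 3.838 A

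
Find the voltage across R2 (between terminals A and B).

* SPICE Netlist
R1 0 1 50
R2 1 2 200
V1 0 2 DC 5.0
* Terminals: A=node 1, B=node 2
R1 and R2 are in series across V1 (node 0 → node 1 → node 2), and the output A–B is taken across R2, so this is a voltage divider.
Series current: I = V1/(R1 + R2) = 5/(50 + 200) = 5/250 = 0.02 A
V_R2 = I × R2 = V1 × R2/(R1 + R2) = 5 × 200/250 = 4 V

Final answer: 4 V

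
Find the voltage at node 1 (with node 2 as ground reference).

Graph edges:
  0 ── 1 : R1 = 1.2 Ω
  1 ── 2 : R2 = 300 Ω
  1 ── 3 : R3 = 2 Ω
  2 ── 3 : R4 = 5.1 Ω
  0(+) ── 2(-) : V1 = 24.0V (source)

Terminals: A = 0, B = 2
Nodal analysis, taking node 2 as the 0 V reference.
Source V1 fixes V_0 = 24 V.
KCL at each unknown node (sum of currents leaving = 0; resistances in Ω):
  Node 1: (V_1 - 24)/1.2 + (V_1 - 0)/300 + (V_1 - V_3)/2 = 0
  Node 3: (V_3 - V_1)/2 + (V_3 - 0)/5.1 = 0
Collecting terms (coefficients in siemens):
  1.337·V_1 - 0.5·V_3 = 20
  0.6961·V_3 - 0.5·V_1 = 0
Determinant D = (1.337)(0.6961) - (-0.5)(-0.5) = 0.6804
V_1 = [(20)(0.6961) - (-0.5)(0)]/D = 20.46 V
V_3 = [(1.337)(0) - (20)(-0.5)]/D = 14.7 V
The requested potential is V_1 = 20.46 V.

Final answer: V_1 = 20.46 V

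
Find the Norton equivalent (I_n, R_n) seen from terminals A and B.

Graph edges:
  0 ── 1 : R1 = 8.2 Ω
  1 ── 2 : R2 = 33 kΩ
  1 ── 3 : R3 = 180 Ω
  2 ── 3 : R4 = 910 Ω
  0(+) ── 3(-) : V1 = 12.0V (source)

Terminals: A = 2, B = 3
Find the Thévenin equivalent first; then I_n = V_th/R_th and R_n = R_th.
Step 1 — V_th is the open-circuit voltage V_A - V_B (nothing connected across the terminals).
Nodal analysis, taking node 3 as the 0 V reference.
Source V1 fixes V_0 = 12 V.
KCL at each unknown node (sum of currents leaving = 0; resistances in Ω):
  Node 1: (V_1 - 12)/8.2 + (V_1 - V_2)/33000 + (V_1 - 0)/180 = 0
  Node 2: (V_2 - V_1)/33000 + (V_2 - 0)/910 = 0
Collecting terms (coefficients in siemens):
  0.1275·V_1 - 0.0000303·V_2 = 1.463
  0.001129·V_2 - 0.0000303·V_1 = 0
Determinant D = (0.1275)(0.001129) - (-0.0000303)(-0.0000303) = 0.000144
V_1 = [(1.463)(0.001129) - (-0.0000303)(0)]/D = 11.47 V
V_2 = [(0.1275)(0) - (1.463)(-0.0000303)]/D = 0.3079 V
V_th = V_2 - V_3 = 0.3079 - 0 = 0.3079 V
Step 2 — R_th: zero the source — replace V1 by a short circuit (node 3 merges into node 0) — and find the resistance seen between A (node 2) and B (node 0).
Reduce the network between node 2 (A) and node 0 (B) by series/parallel combination:
  Rp1 = R1 ‖ R3 (parallel, both between nodes 0 and 1) = 1/(1/8.2 + 1/180) = 7.843 Ω
  Rs1 = R2 + Rp1 (series, joined only at node 1) = 33000 + 7.843 = 33010 Ω
  Rp2 = R4 ‖ Rs1 (parallel, both between nodes 0 and 2) = 1/(1/910 + 1/33010) = 885.6 Ω
R_th = 885.6 Ω
I_n = V_th/R_th = 0.3079/885.6 = 0.0003477 A, and R_n = R_th = 885.6 Ω

Final answer: I_n = 0.0003477 A, R_n = 885.6 Ω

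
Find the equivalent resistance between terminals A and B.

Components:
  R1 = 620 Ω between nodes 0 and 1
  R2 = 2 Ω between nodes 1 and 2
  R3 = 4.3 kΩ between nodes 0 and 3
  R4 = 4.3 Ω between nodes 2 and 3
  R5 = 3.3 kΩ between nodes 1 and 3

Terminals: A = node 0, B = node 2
The network is not a plain series/parallel combination. Inject a 1 A test current into terminal A (node 0) and return it from terminal B (node 2); then R_eq = V_A / (1 A).
Nodal analysis, taking node 2 as the 0 V reference.
Current source I_test pushes 1 A into node 0 and draws it out of node 2.
KCL at each unknown node (sum of currents leaving = 0; resistances in Ω):
  Node 0: (V_0 - V_1)/620 + (V_0 - V_3)/4300 - 1 = 0
  Node 1: (V_1 - V_0)/620 + (V_1 - 0)/2 + (V_1 - V_3)/3300 = 0
  Node 3: (V_3 - V_0)/4300 + (V_3 - V_1)/3300 + (V_3 - 0)/4.3 = 0
Collecting terms (coefficients in siemens):
  0.001845·V_0 - 0.001613·V_1 - 0.0002326·V_3 = 1
  0.5019·V_1 - 0.001613·V_0 - 0.000303·V_3 = 0
  0.2331·V_3 - 0.0002326·V_0 - 0.000303·V_1 = 0
Solving these 3 simultaneous equations (Gaussian elimination) gives:
  V_0 = 543.5 V, V_1 = 1.747 V, V_3 = 0.5445 V
R_eq = V_0 / 1 A = 543.5 Ω

Final answer: 543.5 Ω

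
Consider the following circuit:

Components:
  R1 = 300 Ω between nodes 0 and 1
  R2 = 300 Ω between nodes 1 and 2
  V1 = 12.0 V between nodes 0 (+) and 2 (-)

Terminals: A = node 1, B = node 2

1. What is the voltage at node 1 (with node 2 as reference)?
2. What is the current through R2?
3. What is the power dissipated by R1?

Nodal analysis, taking node 2 as the 0 V reference.
Source V1 fixes V_0 = 12 V.
KCL at each unknown node (sum of currents leaving = 0; resistances in Ω):
  Node 1: (V_1 - 12)/300 + (V_1 - 0)/300 = 0
Collecting terms: 0.006667 × V_1 = 0.04  =>  V_1 = 6 V
Part 1:
  Read off the nodal solution: V_1 = 6 V
Part 2:
  I_R2 = (V_1 - V_2)/R2 = (6 - 0)/300 = 0.02 A
  Magnitude: I_R2 = 0.02 A
Part 3:
  I_R1 = (V_0 - V_1)/R1 = (12 - 6)/300 = 0.02 A
  P_R1 = I_R1² × R1 = (0.02)² × 300 = 0.12 W

Final answers:
1. V_1 = 6 V
2. I_R2 = 0.02 A
3. P_R1 = 0.12 W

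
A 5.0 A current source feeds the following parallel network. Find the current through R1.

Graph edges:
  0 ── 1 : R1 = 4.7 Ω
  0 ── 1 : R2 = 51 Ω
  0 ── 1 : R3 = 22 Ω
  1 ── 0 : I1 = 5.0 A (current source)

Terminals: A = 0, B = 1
All resistors sit directly between nodes 0 and 1, so they are in parallel and share one voltage V; the full source current 5 A splits among them.
1/R_par = 1/4.7 + 1/51 + 1/22 = 0.2778 S  =>  R_par = 3.599 Ω
V = I × R_par = 5 × 3.599 = 18 V
I_R1 = V/R1 = 18/4.7 = 3.829 A

Final answer: 3.829 A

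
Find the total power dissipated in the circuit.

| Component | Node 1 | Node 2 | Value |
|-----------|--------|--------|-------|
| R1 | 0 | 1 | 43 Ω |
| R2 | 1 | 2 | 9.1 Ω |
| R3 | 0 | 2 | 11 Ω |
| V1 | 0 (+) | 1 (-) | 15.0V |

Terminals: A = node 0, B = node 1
Nodal analysis, taking node 1 as the 0 V reference.
Source V1 fixes V_0 = 15 V.
KCL at each unknown node (sum of currents leaving = 0; resistances in Ω):
  Node 2: (V_2 - 0)/9.1 + (V_2 - 15)/11 = 0
Collecting terms: 0.2008 × V_2 = 1.364  =>  V_2 = 6.791 V
Power in each resistor, P = (ΔV)²/R:
  P_R1 = (15 - 0)²/43 = 5.233 W
  P_R2 = (0 - 6.791)²/9.1 = 5.068 W
  P_R3 = (15 - 6.791)²/11 = 6.126 W
P_total = P_R1 + P_R2 + P_R3 = 16.43 W

Final answer: 16.43 W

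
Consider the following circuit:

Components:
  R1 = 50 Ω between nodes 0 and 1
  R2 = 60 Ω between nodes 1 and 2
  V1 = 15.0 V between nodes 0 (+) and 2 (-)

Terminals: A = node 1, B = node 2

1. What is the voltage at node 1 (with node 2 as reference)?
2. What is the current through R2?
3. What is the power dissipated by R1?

Nodal analysis, taking node 2 as the 0 V reference.
Source V1 fixes V_0 = 15 V.
KCL at each unknown node (sum of currents leaving = 0; resistances in Ω):
  Node 1: (V_1 - 15)/50 + (V_1 - 0)/60 = 0
Collecting terms: 0.03667 × V_1 = 0.3  =>  V_1 = 8.182 V
Part 1:
  Read off the nodal solution: V_1 = 8.182 V
Part 2:
  I_R2 = (V_1 - V_2)/R2 = (8.182 - 0)/60 = 0.1364 A
  Magnitude: I_R2 = 0.1364 A
Part 3:
  I_R1 = (V_0 - V_1)/R1 = (15 - 8.182)/50 = 0.1364 A
  P_R1 = I_R1² × R1 = (0.1364)² × 50 = 0.9298 W

Final answers:
1. V_1 = 8.182 V
2. I_R2 = 0.1364 A
3. P_R1 = 0.9298 W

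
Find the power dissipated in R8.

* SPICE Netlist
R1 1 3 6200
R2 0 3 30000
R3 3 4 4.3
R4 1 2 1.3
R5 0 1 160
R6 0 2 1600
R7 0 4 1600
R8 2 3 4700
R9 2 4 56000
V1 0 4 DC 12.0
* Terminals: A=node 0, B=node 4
Nodal analysis, taking node 4 as the 0 V reference.
Source V1 fixes V_0 = 12 V.
KCL at each unknown node (sum of currents leaving = 0; resistances in Ω):
  Node 1: (V_1 - V_3)/6200 + (V_1 - V_2)/1.3 + (V_1 - 12)/160 = 0
  Node 2: (V_2 - V_1)/1.3 + (V_2 - 12)/1600 + (V_2 - V_3)/4700 + (V_2 - 0)/56000 = 0
  Node 3: (V_3 - V_1)/6200 + (V_3 - 12)/30000 + (V_3 - 0)/4.3 + (V_3 - V_2)/4700 = 0
Collecting terms (coefficients in siemens):
  0.7756·V_1 - 0.7692·V_2 - 0.0001613·V_3 = 0.075
  0.7701·V_2 - 0.7692·V_1 - 0.0002128·V_3 = 0.0075
  0.233·V_3 - 0.0001613·V_1 - 0.0002128·V_2 = 0.0004
Solving these 3 simultaneous equations (Gaussian elimination) gives:
  V_1 = 11.35 V, V_2 = 11.35 V, V_3 = 0.01994 V
I_R8 = (V_2 - V_3)/R8 = (11.35 - 0.01994)/4700 = 0.002411 A
P_R8 = I_R8² × R8 = (0.002411)² × 4700 = 0.02732 W

Final answer: 0.02732 W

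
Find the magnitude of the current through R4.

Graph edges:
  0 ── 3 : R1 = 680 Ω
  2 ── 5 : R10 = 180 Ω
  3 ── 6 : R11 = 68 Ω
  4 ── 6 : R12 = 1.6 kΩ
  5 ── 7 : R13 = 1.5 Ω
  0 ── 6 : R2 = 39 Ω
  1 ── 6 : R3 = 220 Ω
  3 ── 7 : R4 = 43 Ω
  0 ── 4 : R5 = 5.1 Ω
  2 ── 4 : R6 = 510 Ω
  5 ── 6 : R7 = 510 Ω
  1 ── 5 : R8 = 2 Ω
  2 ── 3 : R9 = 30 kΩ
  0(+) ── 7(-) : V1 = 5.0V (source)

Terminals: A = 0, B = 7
Nodal analysis, taking node 7 as the 0 V reference.
Source V1 fixes V_0 = 5 V.
KCL at each unknown node (sum of currents leaving = 0; resistances in Ω):
  Node 1: (V_1 - V_6)/220 + (V_1 - V_5)/2 = 0
  Node 2: (V_2 - V_4)/510 + (V_2 - V_3)/30000 + (V_2 - V_5)/180 = 0
  Node 3: (V_3 - 5)/680 + (V_3 - 0)/43 + (V_3 - V_2)/30000 + (V_3 - V_6)/68 = 0
  Node 4: (V_4 - 5)/5.1 + (V_4 - V_2)/510 + (V_4 - V_6)/1600 = 0
  Node 5: (V_5 - V_6)/510 + (V_5 - V_1)/2 + (V_5 - V_2)/180 + (V_5 - 0)/1.5 = 0
  Node 6: (V_6 - 5)/39 + (V_6 - V_1)/220 + (V_6 - V_5)/510 + (V_6 - V_3)/68 + (V_6 - V_4)/1600 = 0
Collecting terms (coefficients in siemens):
  0.5045·V_1 - 0.5·V_5 - 0.004545·V_6 = 0
  0.00755·V_2 - 0.00003333·V_3 - 0.001961·V_4 - 0.005556·V_5 = 0
  0.03947·V_3 - 0.00003333·V_2 - 0.01471·V_6 = 0.007353
  0.1987·V_4 - 0.001961·V_2 - 0.000625·V_6 = 0.9804
  1.174·V_5 - 0.5·V_1 - 0.005556·V_2 - 0.001961·V_6 = 0
  0.04748·V_6 - 0.004545·V_1 - 0.01471·V_3 - 0.000625·V_4 - 0.001961·V_5 = 0.1282
Solving these 6 simultaneous equations (Gaussian elimination) gives:
  V_1 = 0.06981 V, V_2 = 1.324 V, V_3 = 1.38 V, V_4 = 4.958 V
  V_5 = 0.04134 V, V_6 = 3.202 V
I_R4 = (V_3 - V_7)/R4 = (1.38 - 0)/43 = 0.0321 A
|I_R4| = 0.0321 A

Final answer: |I_R4| = 0.0321 A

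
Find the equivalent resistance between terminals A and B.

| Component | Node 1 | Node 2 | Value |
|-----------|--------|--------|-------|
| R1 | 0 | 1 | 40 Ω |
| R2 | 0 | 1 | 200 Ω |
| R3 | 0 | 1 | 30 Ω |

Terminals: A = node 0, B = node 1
Reduce the network between node 0 (A) and node 1 (B) by series/parallel combination:
  Rp1 = R1 ‖ R2 ‖ R3 (parallel, all between nodes 0 and 1) = 1/(1/40 + 1/200 + 1/30) = 15.79 Ω
R_eq = 15.79 Ω

Final answer: 15.79 Ω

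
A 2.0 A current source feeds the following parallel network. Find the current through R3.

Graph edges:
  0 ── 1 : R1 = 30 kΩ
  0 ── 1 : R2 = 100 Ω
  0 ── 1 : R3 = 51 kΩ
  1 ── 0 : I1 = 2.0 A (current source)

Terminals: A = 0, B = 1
All resistors sit directly between nodes 0 and 1, so they are in parallel and share one voltage V; the full source current 2 A splits among them.
1/R_par = 1/30000 + 1/100 + 1/51000 = 0.01005 S  =>  R_par = 99.47 Ω
V = I × R_par = 2 × 99.47 = 198.9 V
I_R3 = V/R3 = 198.9/51000 = 0.003901 A

Final answer: 0.003901 A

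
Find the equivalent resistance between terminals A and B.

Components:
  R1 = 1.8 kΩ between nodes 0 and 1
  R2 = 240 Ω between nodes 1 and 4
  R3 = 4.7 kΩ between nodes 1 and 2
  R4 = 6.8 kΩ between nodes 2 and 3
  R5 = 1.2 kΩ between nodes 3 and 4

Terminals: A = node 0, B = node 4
Reduce the network between node 0 (A) and node 4 (B) by series/parallel combination:
  Rs1 = R3 + R4 (series, joined only at node 2) = 4700 + 6800 = 11500 Ω
  Rs2 = R5 + Rs1 (series, joined only at node 3) = 1200 + 11500 = 12700 Ω
  Rp1 = R2 ‖ Rs2 (parallel, both between nodes 1 and 4) = 1/(1/240 + 1/12700) = 235.5 Ω
  Rs3 = R1 + Rp1 (series, joined only at node 1) = 1800 + 235.5 = 2036 Ω
R_eq = 2.036 kΩ

Final answer: 2.036 kΩ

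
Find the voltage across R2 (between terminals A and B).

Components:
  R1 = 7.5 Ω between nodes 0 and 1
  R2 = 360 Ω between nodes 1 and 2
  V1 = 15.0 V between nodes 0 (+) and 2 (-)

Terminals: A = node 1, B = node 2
R1 and R2 are in series across V1 (node 0 → node 1 → node 2), and the output A–B is taken across R2, so this is a voltage divider.
Series current: I = V1/(R1 + R2) = 15/(7.5 + 360) = 15/367.5 = 0.04082 A
V_R2 = I × R2 = V1 × R2/(R1 + R2) = 15 × 360/367.5 = 14.69 V

Final answer: 14.69 V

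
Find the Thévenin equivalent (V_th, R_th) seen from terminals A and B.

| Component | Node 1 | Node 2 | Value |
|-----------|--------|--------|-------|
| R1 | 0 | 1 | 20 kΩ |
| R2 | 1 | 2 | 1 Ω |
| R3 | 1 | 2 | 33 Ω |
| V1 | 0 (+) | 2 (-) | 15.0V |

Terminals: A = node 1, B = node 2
Step 1 — V_th is the open-circuit voltage V_A - V_B (nothing connected across the terminals).
Nodal analysis, taking node 2 as the 0 V reference.
Source V1 fixes V_0 = 15 V.
KCL at each unknown node (sum of currents leaving = 0; resistances in Ω):
  Node 1: (V_1 - 15)/20000 + (V_1 - 0)/1 + (V_1 - 0)/33 = 0
Collecting terms: 1.03 × V_1 = 0.00075  =>  V_1 = 0.0007279 V
V_th = V_1 - V_2 = 0.0007279 - 0 = 0.0007279 V
Step 2 — R_th: zero the source — replace V1 by a short circuit (node 2 merges into node 0) — and find the resistance seen between A (node 1) and B (node 0).
Reduce the network between node 1 (A) and node 0 (B) by series/parallel combination:
  Rp1 = R1 ‖ R2 ‖ R3 (parallel, all between nodes 0 and 1) = 1/(1/20000 + 1/1 + 1/33) = 0.9705 Ω
R_th = 0.9705 Ω

Final answer: V_th = 0.0007279 V, R_th = 0.9705 Ω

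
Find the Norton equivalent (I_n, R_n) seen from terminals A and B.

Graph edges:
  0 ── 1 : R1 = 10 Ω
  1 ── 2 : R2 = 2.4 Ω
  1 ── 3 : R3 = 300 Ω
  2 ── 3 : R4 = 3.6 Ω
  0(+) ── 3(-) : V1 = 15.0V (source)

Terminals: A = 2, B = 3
Find the Thévenin equivalent first; then I_n = V_th/R_th and R_n = R_th.
Step 1 — V_th is the open-circuit voltage V_A - V_B (nothing connected across the terminals).
Nodal analysis, taking node 3 as the 0 V reference.
Source V1 fixes V_0 = 15 V.
KCL at each unknown node (sum of currents leaving = 0; resistances in Ω):
  Node 1: (V_1 - 15)/10 + (V_1 - V_2)/2.4 + (V_1 - 0)/300 = 0
  Node 2: (V_2 - V_1)/2.4 + (V_2 - 0)/3.6 = 0
Collecting terms (coefficients in siemens):
  0.52·V_1 - 0.4167·V_2 = 1.5
  0.6944·V_2 - 0.4167·V_1 = 0
Determinant D = (0.52)(0.6944) - (-0.4167)(-0.4167) = 0.1875
V_1 = [(1.5)(0.6944) - (-0.4167)(0)]/D = 5.556 V
V_2 = [(0.52)(0) - (1.5)(-0.4167)]/D = 3.333 V
V_th = V_2 - V_3 = 3.333 - 0 = 3.333 V
Step 2 — R_th: zero the source — replace V1 by a short circuit (node 3 merges into node 0) — and find the resistance seen between A (node 2) and B (node 0).
Reduce the network between node 2 (A) and node 0 (B) by series/parallel combination:
  Rp1 = R1 ‖ R3 (parallel, both between nodes 0 and 1) = 1/(1/10 + 1/300) = 9.677 Ω
  Rs1 = R2 + Rp1 (series, joined only at node 1) = 2.4 + 9.677 = 12.08 Ω
  Rp2 = R4 ‖ Rs1 (parallel, both between nodes 0 and 2) = 1/(1/3.6 + 1/12.08) = 2.773 Ω
R_th = 2.773 Ω
I_n = V_th/R_th = 3.333/2.773 = 1.202 A, and R_n = R_th = 2.773 Ω

Final answer: I_n = 1.202 A, R_n = 2.773 Ω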